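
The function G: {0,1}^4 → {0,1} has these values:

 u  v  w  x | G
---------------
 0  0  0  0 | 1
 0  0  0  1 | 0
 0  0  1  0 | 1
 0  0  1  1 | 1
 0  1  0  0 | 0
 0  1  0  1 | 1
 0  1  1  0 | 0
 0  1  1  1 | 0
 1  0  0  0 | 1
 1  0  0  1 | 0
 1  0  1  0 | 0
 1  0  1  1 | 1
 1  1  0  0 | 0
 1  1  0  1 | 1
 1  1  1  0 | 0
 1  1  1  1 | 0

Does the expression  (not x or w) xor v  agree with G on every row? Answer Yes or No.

No

Check the formula against G row by row:
  u=0, v=0, w=0, x=0: formula gives 1, G = 1 ✓
  u=0, v=0, w=0, x=1: formula gives 0, G = 0 ✓
  u=0, v=0, w=1, x=0: formula gives 1, G = 1 ✓
  u=0, v=0, w=1, x=1: formula gives 1, G = 1 ✓
  …
  u=1, v=0, w=1, x=0: formula gives 1, but G = 0 ✗
Since they disagree at (1,0,1,0), the expression is not a correct formula for G.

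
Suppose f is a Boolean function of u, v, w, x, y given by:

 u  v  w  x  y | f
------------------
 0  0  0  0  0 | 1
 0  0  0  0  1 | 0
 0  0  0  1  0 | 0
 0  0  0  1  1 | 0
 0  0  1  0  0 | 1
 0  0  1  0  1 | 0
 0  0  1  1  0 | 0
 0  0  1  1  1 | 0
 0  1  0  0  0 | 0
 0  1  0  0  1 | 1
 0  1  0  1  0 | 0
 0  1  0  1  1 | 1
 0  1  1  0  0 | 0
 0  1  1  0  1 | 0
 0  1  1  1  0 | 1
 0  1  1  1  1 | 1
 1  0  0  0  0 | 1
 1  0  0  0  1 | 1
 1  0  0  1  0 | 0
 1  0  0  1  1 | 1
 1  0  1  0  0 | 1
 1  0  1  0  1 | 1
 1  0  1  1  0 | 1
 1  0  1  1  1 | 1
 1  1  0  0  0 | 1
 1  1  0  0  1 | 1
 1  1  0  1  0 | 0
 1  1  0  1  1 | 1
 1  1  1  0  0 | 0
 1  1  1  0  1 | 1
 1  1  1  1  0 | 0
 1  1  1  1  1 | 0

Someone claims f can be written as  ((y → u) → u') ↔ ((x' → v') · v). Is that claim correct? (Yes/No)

No

Check the formula against f row by row:
  u=0, v=0, w=0, x=0, y=0: formula gives 0, but f = 1 ✗
Since they disagree at (0,0,0,0,0), the expression is not a correct formula for f.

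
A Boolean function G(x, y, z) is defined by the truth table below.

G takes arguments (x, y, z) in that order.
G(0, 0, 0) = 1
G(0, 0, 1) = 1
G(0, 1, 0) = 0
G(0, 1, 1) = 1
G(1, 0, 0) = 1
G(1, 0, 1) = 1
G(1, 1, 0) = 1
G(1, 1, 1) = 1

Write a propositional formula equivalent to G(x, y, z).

Only row (0,1,0) gives 0. So G is 1 everywhere except there — the complement of the minterm ¬x·y·¬z.

G(x, y, z) = NOT ((NOT x AND y) AND NOT z)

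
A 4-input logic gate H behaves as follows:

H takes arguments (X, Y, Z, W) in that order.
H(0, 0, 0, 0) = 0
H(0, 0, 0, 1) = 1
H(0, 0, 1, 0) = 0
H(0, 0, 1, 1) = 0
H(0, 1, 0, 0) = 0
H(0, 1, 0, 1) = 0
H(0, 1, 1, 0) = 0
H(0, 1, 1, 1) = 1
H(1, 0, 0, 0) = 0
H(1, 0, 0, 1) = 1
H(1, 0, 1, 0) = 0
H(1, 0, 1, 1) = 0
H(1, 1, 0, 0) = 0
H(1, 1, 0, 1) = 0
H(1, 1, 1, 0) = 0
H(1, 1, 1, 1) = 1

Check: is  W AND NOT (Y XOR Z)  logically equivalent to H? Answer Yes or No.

Check the formula against H row by row:
  X=0, Y=0, Z=0, W=0: formula gives 0, H = 0 ✓
  X=0, Y=0, Z=0, W=1: formula gives 1, H = 1 ✓
  X=0, Y=0, Z=1, W=0: formula gives 0, H = 0 ✓
  X=0, Y=0, Z=1, W=1: formula gives 0, H = 0 ✓
  …and likewise for the remaining 12 rows.
Every row agrees, so the formula is equivalent.

Yes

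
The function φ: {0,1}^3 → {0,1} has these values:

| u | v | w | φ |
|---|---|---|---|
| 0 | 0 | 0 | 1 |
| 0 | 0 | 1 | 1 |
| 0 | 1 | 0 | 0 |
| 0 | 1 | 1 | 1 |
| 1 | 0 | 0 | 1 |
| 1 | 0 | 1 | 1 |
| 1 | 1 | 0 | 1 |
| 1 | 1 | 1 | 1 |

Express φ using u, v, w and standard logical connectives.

φ(u, v, w) = ((u' · v) · w')'

φ is 0 on exactly one input, (0,1,0), whose minterm is ¬u·v·¬w. So φ is the negation of that single conjunction.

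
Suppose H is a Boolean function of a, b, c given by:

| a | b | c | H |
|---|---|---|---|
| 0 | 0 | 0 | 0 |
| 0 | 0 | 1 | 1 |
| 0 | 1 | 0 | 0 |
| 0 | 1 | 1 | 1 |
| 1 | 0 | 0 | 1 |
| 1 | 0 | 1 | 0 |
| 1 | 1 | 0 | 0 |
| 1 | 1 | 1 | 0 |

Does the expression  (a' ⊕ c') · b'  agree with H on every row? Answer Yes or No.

Evaluate (a' ⊕ c') · b' on each row and compare to H:
  a=0, b=0, c=0: formula gives 0, H = 0 ✓
  a=0, b=0, c=1: formula gives 1, H = 1 ✓
  a=0, b=1, c=0: formula gives 0, H = 0 ✓
  a=0, b=1, c=1: formula gives 0, but H = 1 ✗
Row (0,1,1) is a counterexample, so the formula is not equivalent to H.

No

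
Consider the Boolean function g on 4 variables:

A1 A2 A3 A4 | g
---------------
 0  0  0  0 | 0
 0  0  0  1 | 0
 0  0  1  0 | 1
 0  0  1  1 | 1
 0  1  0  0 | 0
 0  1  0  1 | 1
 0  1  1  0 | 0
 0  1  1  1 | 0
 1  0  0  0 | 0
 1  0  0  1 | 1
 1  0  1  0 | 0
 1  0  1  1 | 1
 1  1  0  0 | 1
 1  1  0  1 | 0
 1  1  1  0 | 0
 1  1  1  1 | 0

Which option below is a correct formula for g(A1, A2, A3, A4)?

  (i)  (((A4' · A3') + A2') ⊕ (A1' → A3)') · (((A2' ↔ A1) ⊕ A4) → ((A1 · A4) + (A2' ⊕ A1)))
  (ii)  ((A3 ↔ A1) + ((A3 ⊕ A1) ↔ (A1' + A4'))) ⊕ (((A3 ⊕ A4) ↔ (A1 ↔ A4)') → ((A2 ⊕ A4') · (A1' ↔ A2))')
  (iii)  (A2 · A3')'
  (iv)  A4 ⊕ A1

i

(ii) fails at (0,0,1,0): the formula yields 0, g is 1.
(iii) fails at (0,0,0,0): the formula yields 1, g is 0.
(iv) fails at (0,0,0,1): the formula yields 1, g is 0.
(i) is the remaining candidate, and it agrees with g on all 16 inputs.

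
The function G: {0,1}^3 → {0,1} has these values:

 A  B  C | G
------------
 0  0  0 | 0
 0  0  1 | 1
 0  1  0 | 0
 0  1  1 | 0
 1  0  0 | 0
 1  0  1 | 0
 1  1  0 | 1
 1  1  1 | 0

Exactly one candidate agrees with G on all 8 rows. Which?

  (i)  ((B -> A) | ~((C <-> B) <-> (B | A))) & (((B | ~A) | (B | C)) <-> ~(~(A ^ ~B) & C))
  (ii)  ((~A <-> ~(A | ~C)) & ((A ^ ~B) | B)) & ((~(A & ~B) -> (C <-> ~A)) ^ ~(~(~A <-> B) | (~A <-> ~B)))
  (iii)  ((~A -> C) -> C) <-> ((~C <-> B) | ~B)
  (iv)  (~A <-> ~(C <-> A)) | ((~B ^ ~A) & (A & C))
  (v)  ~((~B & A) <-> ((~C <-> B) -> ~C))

(i) disagrees with G on (0,0,0) (formula → 1, table → 0); rule it out.
(iii) disagrees with G on (0,0,0) (formula → 1, table → 0); rule it out.
(iv) disagrees with G on (0,1,1) (formula → 1, table → 0); rule it out.
(v) disagrees with G on (0,0,0) (formula → 1, table → 0); rule it out.
That leaves (ii). Evaluating it on every row reproduces the table of G exactly.

ii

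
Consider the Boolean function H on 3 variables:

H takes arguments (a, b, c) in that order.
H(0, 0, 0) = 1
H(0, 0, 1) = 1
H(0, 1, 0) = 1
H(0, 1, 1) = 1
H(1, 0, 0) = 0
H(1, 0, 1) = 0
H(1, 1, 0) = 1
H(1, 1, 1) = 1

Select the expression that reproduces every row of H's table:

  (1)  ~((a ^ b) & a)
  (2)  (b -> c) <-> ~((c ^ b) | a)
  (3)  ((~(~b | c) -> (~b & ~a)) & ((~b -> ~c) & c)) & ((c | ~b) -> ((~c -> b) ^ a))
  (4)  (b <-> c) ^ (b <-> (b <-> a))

(2): at (0,0,1) it gives 0, but H = 1 — eliminated.
(3): at (0,0,0) it gives 0, but H = 1 — eliminated.
(4): at (0,0,1) it gives 0, but H = 1 — eliminated.
That leaves (1). Evaluating it on every row reproduces the table of H exactly.

1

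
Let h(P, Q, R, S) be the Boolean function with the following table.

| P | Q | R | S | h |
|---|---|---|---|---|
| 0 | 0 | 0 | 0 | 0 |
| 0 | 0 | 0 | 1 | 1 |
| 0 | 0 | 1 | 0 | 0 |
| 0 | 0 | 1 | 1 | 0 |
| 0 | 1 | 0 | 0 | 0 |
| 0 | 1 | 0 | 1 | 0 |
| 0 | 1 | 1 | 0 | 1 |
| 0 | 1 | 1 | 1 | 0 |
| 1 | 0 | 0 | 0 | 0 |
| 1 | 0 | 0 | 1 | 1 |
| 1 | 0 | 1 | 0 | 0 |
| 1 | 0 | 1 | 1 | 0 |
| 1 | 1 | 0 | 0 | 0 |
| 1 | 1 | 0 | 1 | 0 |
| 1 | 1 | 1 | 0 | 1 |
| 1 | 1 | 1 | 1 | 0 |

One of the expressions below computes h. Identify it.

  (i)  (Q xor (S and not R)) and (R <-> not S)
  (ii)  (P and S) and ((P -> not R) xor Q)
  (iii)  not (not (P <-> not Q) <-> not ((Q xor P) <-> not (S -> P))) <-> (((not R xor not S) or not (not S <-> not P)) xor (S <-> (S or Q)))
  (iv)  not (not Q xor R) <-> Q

(ii) disagrees with h on (0,0,0,1) (formula → 0, table → 1); rule it out.
(iii) disagrees with h on (0,0,0,0) (formula → 1, table → 0); rule it out.
(iv) disagrees with h on (0,0,0,0) (formula → 1, table → 0); rule it out.
Only (i) survives; checking it on all 16 rows confirms it matches h.

i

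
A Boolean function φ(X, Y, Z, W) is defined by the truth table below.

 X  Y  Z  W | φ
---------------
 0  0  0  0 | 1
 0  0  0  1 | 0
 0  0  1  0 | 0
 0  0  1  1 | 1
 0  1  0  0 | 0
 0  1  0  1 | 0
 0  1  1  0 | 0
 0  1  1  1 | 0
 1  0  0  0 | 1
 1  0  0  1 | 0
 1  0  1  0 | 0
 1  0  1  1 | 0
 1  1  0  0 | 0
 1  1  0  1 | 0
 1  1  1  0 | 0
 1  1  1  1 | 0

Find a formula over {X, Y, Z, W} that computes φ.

φ=1 on 3 inputs: (0,0,0,0), (0,0,1,1), (1,0,0,0). Reading each as a conjunction of literals (¬X·¬Y·¬Z·¬W, ¬X·¬Y·Z·W, X·¬Y·¬Z·¬W) and taking the OR gives the canonical DNF.

φ(X, Y, Z, W) = ((((not X and not Y) and not Z) and not W) or (((not X and not Y) and Z) and W)) or (((X and not Y) and not Z) and not W)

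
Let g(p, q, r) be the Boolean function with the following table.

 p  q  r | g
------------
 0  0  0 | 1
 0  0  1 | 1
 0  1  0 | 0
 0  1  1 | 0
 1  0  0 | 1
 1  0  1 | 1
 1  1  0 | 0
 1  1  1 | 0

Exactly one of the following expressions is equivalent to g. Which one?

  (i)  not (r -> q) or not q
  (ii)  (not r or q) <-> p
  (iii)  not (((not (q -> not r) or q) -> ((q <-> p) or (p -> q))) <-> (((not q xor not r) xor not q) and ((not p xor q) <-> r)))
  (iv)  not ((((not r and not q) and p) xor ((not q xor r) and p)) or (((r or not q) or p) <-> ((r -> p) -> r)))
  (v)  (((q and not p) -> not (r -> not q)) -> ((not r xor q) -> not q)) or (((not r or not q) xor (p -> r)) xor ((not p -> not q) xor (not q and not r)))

i

(ii) fails at (0,0,0): the formula yields 0, g is 1.
(iii) fails at (0,1,1): the formula yields 1, g is 0.
(iv) fails at (0,0,1): the formula yields 0, g is 1.
(v) fails at (0,1,0): the formula yields 1, g is 0.
Only (i) survives; checking it on all 8 rows confirms it matches g.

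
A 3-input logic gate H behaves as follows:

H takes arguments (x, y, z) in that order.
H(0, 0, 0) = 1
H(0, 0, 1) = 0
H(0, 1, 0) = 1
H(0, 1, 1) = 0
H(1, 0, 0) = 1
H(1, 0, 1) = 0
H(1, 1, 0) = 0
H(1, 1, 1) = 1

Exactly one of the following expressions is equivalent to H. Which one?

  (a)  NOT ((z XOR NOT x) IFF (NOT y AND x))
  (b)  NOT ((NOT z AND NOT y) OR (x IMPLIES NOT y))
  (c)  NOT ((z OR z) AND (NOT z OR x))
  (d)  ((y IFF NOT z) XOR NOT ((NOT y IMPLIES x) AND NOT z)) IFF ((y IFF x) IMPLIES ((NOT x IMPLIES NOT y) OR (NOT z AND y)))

(b): at (0,0,0) it gives 0, but H = 1 — eliminated.
(c): at (0,0,1) it gives 1, but H = 0 — eliminated.
(d): at (0,1,1) it gives 1, but H = 0 — eliminated.
Only (a) survives; checking it on all 8 rows confirms it matches H.

a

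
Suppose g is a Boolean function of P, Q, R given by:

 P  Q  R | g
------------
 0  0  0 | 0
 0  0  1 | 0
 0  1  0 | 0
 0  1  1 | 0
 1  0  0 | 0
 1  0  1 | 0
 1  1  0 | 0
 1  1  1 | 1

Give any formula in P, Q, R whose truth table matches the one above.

g(P, Q, R) = (P AND Q) AND R

The output is 1 only when every input is 1 — the AND of all inputs.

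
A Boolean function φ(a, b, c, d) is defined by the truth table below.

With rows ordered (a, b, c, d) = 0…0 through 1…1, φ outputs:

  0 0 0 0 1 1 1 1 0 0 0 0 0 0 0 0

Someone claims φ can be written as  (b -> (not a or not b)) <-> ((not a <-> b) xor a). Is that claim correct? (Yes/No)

Yes

Evaluate (b -> (not a or not b)) <-> ((not a <-> b) xor a) on each row and compare to φ:
  a=0, b=0, c=0, d=0: formula gives 0, φ = 0 ✓
  a=0, b=0, c=0, d=1: formula gives 0, φ = 0 ✓
  a=0, b=0, c=1, d=0: formula gives 0, φ = 0 ✓
  a=0, b=0, c=1, d=1: formula gives 0, φ = 0 ✓
  … (the remaining 12 rows also agree.)
Every row agrees, so the formula is equivalent.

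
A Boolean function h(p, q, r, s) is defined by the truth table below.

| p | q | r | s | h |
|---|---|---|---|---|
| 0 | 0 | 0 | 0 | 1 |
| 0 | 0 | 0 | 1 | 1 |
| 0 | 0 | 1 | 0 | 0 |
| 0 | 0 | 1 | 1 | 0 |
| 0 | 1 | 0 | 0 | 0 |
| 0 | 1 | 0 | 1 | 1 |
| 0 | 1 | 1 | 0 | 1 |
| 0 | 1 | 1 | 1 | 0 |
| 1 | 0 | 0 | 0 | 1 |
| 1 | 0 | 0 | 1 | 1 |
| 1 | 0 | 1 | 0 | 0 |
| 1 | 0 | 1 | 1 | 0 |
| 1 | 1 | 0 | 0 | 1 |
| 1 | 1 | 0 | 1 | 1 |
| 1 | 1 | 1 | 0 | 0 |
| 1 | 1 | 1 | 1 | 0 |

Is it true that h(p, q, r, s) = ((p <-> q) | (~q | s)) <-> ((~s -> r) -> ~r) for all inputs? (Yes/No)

Check the formula against h row by row:
  p=0, q=0, r=0, s=0: formula gives 1, h = 1 ✓
  p=0, q=0, r=0, s=1: formula gives 1, h = 1 ✓
  p=0, q=0, r=1, s=0: formula gives 0, h = 0 ✓
  p=0, q=0, r=1, s=1: formula gives 0, h = 0 ✓
  … (the remaining 12 rows also agree.)
No disagreement on any input; they are logically equivalent.

Yes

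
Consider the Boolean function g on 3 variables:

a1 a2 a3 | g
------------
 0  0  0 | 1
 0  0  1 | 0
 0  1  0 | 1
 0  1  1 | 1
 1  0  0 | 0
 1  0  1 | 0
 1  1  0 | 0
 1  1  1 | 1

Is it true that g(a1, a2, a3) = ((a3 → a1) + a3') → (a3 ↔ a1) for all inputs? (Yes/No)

Check the formula against g row by row:
  a1=0, a2=0, a3=0: formula gives 1, g = 1 ✓
  a1=0, a2=0, a3=1: formula gives 1, but g = 0 ✗
Row (0,0,1) is a counterexample, so the formula is not equivalent to g.

No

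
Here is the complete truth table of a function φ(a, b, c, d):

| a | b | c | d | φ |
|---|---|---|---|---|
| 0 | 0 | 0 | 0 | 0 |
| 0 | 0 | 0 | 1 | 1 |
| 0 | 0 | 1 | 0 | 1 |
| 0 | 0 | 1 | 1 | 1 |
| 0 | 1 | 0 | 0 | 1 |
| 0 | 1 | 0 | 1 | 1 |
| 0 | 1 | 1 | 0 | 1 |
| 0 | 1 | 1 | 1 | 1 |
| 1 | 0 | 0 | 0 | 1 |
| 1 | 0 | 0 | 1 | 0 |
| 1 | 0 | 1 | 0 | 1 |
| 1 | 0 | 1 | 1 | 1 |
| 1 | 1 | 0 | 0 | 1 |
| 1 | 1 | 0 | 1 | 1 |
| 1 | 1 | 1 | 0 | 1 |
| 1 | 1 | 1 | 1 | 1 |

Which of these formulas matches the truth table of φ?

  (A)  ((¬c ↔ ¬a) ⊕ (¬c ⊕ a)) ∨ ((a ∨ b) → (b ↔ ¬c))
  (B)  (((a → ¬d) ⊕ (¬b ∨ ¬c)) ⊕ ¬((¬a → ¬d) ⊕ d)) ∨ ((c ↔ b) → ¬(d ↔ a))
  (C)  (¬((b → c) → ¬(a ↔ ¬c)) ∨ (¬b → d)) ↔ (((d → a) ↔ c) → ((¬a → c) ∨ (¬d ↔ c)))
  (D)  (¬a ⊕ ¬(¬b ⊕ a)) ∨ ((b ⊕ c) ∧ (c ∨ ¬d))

B

(A) disagrees with φ on (0,0,0,0) (formula → 1, table → 0); rule it out.
(C) disagrees with φ on (1,0,0,1) (formula → 1, table → 0); rule it out.
(D) disagrees with φ on (0,0,0,0) (formula → 1, table → 0); rule it out.
(B) is the remaining candidate, and it agrees with φ on all 16 inputs.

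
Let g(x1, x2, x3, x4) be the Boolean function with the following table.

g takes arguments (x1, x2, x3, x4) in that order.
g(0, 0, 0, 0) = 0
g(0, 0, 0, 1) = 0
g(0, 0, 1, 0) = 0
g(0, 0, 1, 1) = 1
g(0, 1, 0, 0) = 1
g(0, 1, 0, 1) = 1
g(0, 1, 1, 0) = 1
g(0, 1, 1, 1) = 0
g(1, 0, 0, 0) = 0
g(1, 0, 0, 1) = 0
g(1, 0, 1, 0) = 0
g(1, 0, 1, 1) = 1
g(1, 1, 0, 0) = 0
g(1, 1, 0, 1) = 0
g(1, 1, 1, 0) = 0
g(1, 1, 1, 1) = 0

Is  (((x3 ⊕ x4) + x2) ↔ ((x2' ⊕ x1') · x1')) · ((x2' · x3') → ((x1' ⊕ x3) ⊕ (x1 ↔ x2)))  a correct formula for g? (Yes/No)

Evaluate (((x3 ⊕ x4) + x2) ↔ ((x2' ⊕ x1') · x1')) · ((x2' · x3') → ((x1' ⊕ x3) ⊕ (x1 ↔ x2))) on each row and compare to g:
  x1=0, x2=0, x3=0, x4=0: formula gives 0, g = 0 ✓
  x1=0, x2=0, x3=0, x4=1: formula gives 0, g = 0 ✓
  x1=0, x2=0, x3=1, x4=0: formula gives 0, g = 0 ✓
  x1=0, x2=0, x3=1, x4=1: formula gives 1, g = 1 ✓
  …
  x1=0, x2=1, x3=1, x4=1: formula gives 1, but g = 0 ✗
Since they disagree at (0,1,1,1), the expression is not a correct formula for g.

No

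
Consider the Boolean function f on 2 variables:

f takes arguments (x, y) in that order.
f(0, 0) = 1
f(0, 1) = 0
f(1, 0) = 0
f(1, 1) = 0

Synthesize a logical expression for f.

f(x, y) = ¬x ∧ ¬y

f is 1 on exactly one input, (0,0), whose minterm is ¬x·¬y. So f is just that conjunction.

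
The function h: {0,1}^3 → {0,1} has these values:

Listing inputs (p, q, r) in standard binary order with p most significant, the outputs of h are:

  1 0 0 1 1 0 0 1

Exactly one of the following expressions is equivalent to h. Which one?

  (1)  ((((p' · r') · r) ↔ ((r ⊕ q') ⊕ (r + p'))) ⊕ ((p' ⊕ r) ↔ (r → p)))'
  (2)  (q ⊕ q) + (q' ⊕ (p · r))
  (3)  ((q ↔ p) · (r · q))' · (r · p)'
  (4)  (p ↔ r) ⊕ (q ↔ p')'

1

(2) fails at (0,0,1): the formula yields 1, h is 0.
(3) fails at (0,0,1): the formula yields 1, h is 0.
(4) fails at (0,0,0): the formula yields 0, h is 1.
Only (1) survives; checking it on all 8 rows confirms it matches h.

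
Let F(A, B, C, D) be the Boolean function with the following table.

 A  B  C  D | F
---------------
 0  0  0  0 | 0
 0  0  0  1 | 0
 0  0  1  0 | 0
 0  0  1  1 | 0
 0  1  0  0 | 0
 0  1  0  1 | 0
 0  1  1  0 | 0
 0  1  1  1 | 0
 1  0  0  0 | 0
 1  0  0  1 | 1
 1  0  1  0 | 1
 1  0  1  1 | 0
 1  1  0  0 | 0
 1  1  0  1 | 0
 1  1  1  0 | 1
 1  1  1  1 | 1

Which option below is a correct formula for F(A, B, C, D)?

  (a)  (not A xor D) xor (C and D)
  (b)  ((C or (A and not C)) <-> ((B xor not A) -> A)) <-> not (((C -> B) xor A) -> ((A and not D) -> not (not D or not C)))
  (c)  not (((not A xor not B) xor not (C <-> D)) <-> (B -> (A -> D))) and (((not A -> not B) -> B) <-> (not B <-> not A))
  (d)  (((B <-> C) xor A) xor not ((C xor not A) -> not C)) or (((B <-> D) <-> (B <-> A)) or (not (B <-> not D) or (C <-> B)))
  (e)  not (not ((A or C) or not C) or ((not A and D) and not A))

(a) disagrees with F on (0,0,0,0) (formula → 1, table → 0); rule it out.
(b) disagrees with F on (0,0,1,0) (formula → 1, table → 0); rule it out.
(d) disagrees with F on (0,0,0,0) (formula → 1, table → 0); rule it out.
(e) disagrees with F on (0,0,0,0) (formula → 1, table → 0); rule it out.
(c) is the remaining candidate, and it agrees with F on all 16 inputs.

c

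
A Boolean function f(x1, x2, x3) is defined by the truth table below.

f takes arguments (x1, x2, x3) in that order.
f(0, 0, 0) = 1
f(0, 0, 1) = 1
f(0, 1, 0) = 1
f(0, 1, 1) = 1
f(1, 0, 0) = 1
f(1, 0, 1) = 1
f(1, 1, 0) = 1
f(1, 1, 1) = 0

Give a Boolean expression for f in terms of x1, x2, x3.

f(x1, x2, x3) = ((x1 · x2) · x3)'

The output is 0 only when every input is 1 — NAND of all inputs.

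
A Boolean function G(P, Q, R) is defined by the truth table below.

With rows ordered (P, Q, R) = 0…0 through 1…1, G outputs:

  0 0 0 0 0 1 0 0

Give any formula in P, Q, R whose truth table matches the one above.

G(P, Q, R) = (P · Q') · R

G is 1 on exactly one input, (1,0,1), whose minterm is P·¬Q·R. So G is just that conjunction.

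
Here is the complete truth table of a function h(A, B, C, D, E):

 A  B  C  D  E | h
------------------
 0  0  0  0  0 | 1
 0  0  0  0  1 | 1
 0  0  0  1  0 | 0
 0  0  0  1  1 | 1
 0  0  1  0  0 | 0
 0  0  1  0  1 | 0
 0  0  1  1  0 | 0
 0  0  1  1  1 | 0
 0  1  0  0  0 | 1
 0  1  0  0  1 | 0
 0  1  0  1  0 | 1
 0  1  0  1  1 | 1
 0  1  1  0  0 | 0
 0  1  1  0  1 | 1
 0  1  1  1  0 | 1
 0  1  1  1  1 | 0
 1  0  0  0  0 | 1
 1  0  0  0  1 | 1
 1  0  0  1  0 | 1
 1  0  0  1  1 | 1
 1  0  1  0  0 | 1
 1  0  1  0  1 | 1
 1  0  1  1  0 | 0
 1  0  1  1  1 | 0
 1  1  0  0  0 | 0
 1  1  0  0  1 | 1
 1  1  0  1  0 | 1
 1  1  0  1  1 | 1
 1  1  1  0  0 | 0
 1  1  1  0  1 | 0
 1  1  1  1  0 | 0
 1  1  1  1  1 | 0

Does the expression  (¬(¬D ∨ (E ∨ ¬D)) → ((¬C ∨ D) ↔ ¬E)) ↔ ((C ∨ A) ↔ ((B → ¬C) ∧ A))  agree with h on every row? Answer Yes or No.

No

Check the formula against h row by row:
  A=0, B=0, C=0, D=0, E=0: formula gives 1, h = 1 ✓
  A=0, B=0, C=0, D=0, E=1: formula gives 1, h = 1 ✓
  A=0, B=0, C=0, D=1, E=0: formula gives 1, but h = 0 ✗
Row (0,0,0,1,0) is a counterexample, so the formula is not equivalent to h.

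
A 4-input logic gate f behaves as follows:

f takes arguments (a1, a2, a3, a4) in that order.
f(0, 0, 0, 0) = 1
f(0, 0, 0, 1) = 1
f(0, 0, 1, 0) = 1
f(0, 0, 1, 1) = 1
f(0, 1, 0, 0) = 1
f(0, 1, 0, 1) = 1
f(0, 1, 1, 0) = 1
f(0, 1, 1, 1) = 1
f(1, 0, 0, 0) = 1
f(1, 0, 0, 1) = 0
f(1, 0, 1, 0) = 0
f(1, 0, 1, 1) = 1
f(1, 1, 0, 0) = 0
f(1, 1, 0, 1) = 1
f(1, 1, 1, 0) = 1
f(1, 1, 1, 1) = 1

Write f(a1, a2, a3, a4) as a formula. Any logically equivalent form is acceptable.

The 0-rows are (1,0,0,1), (1,0,1,0), (1,1,0,0). Take each as a conjunction (a1·¬a2·¬a3·a4, a1·¬a2·a3·¬a4, a1·a2·¬a3·¬a4), form their disjunction, and complement — that gives a formula that is 1 everywhere f is.

f(a1, a2, a3, a4) = ¬(((((a1 ∧ ¬a2) ∧ ¬a3) ∧ a4) ∨ (((a1 ∧ ¬a2) ∧ a3) ∧ ¬a4)) ∨ (((a1 ∧ a2) ∧ ¬a3) ∧ ¬a4))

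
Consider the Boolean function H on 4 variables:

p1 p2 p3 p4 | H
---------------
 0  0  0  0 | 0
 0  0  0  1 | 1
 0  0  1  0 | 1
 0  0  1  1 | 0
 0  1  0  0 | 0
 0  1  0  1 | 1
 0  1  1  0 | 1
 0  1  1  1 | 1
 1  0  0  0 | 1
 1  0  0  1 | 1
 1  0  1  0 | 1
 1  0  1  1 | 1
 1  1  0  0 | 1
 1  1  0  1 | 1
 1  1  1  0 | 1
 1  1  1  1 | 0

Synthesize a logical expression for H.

H(p1, p2, p3, p4) = ¬((((((¬p1 ∧ ¬p2) ∧ ¬p3) ∧ ¬p4) ∨ (((¬p1 ∧ ¬p2) ∧ p3) ∧ p4)) ∨ (((¬p1 ∧ p2) ∧ ¬p3) ∧ ¬p4)) ∨ (((p1 ∧ p2) ∧ p3) ∧ p4))

H is 0 on only 4 rows — (0,0,0,0), (0,0,1,1), (0,1,0,0), (1,1,1,1). Writing each as a minterm (¬p1·¬p2·¬p3·¬p4, ¬p1·¬p2·p3·p4, ¬p1·p2·¬p3·¬p4, p1·p2·p3·p4) and OR-ing them characterizes exactly where H=0, so H is the negation of that disjunction.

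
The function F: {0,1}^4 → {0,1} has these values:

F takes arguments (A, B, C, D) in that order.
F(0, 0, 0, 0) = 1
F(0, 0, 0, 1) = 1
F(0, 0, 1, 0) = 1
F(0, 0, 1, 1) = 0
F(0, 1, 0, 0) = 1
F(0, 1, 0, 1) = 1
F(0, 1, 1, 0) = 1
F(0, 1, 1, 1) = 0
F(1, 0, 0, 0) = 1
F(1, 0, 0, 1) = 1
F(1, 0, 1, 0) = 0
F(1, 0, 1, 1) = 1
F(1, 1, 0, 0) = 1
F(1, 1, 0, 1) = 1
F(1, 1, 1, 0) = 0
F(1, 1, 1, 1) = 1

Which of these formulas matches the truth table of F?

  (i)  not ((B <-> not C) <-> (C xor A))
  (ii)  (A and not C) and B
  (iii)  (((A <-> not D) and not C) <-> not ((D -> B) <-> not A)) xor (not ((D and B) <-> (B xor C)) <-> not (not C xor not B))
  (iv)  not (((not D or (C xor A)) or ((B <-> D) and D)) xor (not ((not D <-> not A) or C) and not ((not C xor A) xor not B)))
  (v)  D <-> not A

iii

(i) fails at (0,0,0,0): the formula yields 0, F is 1.
(ii) fails at (0,0,0,0): the formula yields 0, F is 1.
(iv) fails at (0,0,0,0): the formula yields 0, F is 1.
(v) fails at (0,0,0,0): the formula yields 0, F is 1.
Only (iii) survives; checking it on all 16 rows confirms it matches F.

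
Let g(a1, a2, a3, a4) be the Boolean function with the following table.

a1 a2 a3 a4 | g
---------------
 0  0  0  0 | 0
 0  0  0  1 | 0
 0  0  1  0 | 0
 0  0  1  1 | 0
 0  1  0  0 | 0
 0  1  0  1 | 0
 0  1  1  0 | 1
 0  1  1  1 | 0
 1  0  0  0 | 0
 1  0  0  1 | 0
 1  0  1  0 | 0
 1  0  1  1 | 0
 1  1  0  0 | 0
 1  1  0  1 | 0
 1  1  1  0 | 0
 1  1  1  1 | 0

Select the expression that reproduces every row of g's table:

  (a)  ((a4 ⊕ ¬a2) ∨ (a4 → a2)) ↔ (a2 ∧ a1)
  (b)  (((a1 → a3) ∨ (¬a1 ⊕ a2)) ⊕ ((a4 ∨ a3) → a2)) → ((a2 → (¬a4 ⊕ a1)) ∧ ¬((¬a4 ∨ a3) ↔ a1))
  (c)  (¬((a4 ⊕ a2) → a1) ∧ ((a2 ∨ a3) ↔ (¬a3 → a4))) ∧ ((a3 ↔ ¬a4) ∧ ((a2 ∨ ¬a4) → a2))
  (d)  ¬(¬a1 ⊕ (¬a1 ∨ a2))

(a): at (0,0,0,1) it gives 1, but g = 0 — eliminated.
(b): at (0,0,0,0) it gives 1, but g = 0 — eliminated.
(d): at (0,0,0,0) it gives 1, but g = 0 — eliminated.
Only (c) survives; checking it on all 16 rows confirms it matches g.

c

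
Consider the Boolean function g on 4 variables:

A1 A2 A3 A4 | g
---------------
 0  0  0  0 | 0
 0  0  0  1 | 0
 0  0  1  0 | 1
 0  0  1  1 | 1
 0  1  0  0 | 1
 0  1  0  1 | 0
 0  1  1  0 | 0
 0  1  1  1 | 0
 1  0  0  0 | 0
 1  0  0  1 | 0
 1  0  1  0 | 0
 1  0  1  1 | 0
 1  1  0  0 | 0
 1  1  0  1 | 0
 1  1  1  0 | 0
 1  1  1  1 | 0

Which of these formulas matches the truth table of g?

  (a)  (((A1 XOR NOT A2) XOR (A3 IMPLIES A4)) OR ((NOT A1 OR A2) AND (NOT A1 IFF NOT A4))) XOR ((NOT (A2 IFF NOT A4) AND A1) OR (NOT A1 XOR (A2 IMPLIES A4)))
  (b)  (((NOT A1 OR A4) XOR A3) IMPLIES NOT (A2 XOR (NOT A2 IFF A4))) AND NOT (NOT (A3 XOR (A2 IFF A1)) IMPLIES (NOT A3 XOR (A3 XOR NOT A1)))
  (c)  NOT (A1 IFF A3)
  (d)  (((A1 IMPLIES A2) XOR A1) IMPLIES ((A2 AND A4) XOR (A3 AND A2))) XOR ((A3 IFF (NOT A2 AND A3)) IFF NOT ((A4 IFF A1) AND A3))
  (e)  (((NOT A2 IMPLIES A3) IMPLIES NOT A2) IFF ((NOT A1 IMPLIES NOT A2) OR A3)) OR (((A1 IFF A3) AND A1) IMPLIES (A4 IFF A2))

b

(a): at (0,0,0,0) it gives 1, but g = 0 — eliminated.
(c): at (0,1,0,0) it gives 0, but g = 1 — eliminated.
(d): at (0,0,0,0) it gives 1, but g = 0 — eliminated.
(e): at (0,0,0,0) it gives 1, but g = 0 — eliminated.
That leaves (b). Evaluating it on every row reproduces the table of g exactly.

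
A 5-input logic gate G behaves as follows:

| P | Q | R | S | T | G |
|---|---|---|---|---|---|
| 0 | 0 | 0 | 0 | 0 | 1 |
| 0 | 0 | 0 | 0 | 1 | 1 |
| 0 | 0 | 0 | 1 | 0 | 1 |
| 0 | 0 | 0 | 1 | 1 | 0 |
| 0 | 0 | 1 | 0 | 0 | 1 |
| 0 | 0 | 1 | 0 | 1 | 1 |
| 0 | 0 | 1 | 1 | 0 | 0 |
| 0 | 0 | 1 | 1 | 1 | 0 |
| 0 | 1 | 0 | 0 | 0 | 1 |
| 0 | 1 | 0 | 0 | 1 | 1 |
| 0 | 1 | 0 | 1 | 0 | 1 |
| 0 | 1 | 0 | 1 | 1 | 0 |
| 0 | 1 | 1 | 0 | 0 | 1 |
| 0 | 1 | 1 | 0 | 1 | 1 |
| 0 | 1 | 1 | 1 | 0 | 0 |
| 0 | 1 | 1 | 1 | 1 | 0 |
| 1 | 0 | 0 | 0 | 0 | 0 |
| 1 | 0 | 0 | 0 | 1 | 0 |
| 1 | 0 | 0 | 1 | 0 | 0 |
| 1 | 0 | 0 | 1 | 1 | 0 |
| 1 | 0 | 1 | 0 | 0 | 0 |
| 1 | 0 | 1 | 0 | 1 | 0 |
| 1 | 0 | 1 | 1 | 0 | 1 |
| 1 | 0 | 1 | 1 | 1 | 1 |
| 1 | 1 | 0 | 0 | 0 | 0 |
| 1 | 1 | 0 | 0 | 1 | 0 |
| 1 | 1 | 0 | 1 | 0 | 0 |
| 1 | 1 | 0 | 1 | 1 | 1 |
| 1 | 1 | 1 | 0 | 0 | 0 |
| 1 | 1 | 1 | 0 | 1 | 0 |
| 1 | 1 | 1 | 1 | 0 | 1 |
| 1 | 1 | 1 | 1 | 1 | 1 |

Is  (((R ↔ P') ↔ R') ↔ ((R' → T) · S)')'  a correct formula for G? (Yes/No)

No

Check the formula against G row by row:
  P=0, Q=0, R=0, S=0, T=0: formula gives 1, G = 1 ✓
  P=0, Q=0, R=0, S=0, T=1: formula gives 1, G = 1 ✓
  P=0, Q=0, R=0, S=1, T=0: formula gives 1, G = 1 ✓
  P=0, Q=0, R=0, S=1, T=1: formula gives 0, G = 0 ✓
  …
  P=1, Q=0, R=0, S=1, T=1: formula gives 1, but G = 0 ✗
Row (1,0,0,1,1) is a counterexample, so the formula is not equivalent to G.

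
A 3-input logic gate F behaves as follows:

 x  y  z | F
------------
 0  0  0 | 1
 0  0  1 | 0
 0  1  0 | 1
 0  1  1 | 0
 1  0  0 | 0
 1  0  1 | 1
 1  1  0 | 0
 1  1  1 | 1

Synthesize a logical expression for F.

F(x, y, z) = ((((NOT x AND NOT y) AND NOT z) OR ((NOT x AND y) AND NOT z)) OR ((x AND NOT y) AND z)) OR ((x AND y) AND z)

The 1-rows are (0,0,0), (0,1,0), (1,0,1), (1,1,1). Each contributes one minterm — ¬x·¬y·¬z; ¬x·y·¬z; x·¬y·z; x·y·z — and their disjunction is a sum-of-products form of F.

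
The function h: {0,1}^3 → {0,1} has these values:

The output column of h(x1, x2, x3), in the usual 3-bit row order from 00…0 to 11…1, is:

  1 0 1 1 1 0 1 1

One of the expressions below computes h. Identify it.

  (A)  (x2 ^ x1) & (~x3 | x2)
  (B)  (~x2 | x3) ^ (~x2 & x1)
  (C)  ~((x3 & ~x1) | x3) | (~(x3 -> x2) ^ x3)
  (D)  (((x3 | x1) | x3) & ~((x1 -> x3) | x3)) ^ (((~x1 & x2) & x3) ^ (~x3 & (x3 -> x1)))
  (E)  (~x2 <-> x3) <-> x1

C

(A) disagrees with h on (0,0,0) (formula → 0, table → 1); rule it out.
(B) disagrees with h on (0,0,1) (formula → 1, table → 0); rule it out.
(D) disagrees with h on (1,0,0) (formula → 0, table → 1); rule it out.
(E) disagrees with h on (0,1,0) (formula → 0, table → 1); rule it out.
Only (C) survives; checking it on all 8 rows confirms it matches h.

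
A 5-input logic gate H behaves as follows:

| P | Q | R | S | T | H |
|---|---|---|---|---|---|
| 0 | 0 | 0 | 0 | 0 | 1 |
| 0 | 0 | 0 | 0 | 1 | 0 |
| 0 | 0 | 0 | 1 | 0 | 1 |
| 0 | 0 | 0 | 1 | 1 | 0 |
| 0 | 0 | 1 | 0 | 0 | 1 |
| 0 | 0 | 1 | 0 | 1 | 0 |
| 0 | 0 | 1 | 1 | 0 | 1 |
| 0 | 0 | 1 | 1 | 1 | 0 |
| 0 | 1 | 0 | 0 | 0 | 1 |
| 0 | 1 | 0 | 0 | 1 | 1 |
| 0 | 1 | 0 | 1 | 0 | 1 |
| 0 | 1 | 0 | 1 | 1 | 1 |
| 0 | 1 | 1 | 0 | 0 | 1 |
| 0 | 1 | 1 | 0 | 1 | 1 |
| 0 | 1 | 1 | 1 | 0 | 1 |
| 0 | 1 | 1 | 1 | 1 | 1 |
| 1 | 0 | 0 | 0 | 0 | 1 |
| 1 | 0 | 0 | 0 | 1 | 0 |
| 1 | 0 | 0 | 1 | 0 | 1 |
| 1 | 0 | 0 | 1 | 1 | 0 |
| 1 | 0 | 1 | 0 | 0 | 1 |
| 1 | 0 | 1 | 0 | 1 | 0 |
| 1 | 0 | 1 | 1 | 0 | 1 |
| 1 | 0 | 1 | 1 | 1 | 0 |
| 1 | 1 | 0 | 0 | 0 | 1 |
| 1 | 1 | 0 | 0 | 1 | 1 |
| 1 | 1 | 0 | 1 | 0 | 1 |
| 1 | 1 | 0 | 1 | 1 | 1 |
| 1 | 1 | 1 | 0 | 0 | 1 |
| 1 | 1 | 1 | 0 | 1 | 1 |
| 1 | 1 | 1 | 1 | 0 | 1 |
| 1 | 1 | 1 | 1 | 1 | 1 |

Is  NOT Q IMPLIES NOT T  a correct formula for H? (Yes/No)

Yes

Evaluate NOT Q IMPLIES NOT T on each row and compare to H:
  P=0, Q=0, R=0, S=0, T=0: formula gives 1, H = 1 ✓
  P=0, Q=0, R=0, S=0, T=1: formula gives 0, H = 0 ✓
  P=0, Q=0, R=0, S=1, T=0: formula gives 1, H = 1 ✓
  P=0, Q=0, R=0, S=1, T=1: formula gives 0, H = 0 ✓
  …and likewise for the remaining 28 rows.
Every row agrees, so the formula is equivalent.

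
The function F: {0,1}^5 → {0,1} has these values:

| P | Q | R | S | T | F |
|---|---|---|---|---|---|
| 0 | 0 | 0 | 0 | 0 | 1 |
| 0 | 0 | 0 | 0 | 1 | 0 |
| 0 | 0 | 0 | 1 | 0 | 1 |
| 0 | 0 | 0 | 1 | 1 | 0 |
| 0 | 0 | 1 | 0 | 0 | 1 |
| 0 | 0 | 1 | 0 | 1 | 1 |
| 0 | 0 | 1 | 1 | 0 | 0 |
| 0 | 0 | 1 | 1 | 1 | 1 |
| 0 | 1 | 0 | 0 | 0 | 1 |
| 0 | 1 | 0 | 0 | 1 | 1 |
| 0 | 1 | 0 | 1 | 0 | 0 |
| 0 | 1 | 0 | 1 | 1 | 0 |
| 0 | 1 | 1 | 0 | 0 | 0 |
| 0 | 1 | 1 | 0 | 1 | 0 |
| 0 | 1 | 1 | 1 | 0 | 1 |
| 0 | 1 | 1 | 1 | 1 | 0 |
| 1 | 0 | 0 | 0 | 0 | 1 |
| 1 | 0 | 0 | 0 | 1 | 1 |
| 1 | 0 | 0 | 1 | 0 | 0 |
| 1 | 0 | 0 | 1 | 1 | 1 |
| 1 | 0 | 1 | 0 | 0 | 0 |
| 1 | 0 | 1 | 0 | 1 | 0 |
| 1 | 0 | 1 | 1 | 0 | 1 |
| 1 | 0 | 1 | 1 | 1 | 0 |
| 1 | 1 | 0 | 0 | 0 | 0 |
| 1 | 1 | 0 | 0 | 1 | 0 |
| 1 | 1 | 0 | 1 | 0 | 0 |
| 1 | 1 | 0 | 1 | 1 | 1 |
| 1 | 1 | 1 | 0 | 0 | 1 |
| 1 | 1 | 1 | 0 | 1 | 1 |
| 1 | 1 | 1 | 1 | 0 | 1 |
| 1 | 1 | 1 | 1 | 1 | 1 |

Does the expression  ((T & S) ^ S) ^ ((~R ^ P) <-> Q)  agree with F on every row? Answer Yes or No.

No

Check the formula against F row by row:
  P=0, Q=0, R=0, S=0, T=0: formula gives 0, but F = 1 ✗
Since they disagree at (0,0,0,0,0), the expression is not a correct formula for F.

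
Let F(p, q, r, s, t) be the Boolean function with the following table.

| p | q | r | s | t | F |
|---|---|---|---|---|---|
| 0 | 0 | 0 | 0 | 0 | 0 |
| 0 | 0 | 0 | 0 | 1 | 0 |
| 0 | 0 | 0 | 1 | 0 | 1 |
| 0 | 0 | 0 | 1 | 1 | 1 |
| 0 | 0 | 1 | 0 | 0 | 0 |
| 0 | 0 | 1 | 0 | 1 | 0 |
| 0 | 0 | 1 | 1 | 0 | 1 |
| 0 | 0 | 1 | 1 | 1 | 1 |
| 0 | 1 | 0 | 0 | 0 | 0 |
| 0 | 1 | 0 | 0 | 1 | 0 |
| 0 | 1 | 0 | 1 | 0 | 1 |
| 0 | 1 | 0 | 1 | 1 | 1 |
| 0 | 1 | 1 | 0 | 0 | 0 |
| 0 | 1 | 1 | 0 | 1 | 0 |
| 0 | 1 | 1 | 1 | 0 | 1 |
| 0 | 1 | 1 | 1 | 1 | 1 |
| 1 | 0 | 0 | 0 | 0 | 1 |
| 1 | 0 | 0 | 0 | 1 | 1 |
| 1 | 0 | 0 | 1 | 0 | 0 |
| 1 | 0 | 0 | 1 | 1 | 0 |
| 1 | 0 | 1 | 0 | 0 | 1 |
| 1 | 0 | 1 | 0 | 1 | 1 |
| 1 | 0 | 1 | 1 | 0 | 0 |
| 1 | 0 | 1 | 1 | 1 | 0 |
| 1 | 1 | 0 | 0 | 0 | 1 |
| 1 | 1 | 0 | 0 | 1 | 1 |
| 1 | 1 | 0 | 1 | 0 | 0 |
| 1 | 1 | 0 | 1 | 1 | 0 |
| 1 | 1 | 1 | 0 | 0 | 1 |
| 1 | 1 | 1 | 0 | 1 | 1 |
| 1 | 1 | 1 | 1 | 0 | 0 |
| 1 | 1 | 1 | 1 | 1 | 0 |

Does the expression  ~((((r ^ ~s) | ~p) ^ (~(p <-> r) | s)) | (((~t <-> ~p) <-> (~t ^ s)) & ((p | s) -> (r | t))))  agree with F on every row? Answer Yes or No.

Yes

Test each input against both F and the formula:
  p=0, q=0, r=0, s=0, t=0: formula gives 0, F = 0 ✓
  p=0, q=0, r=0, s=0, t=1: formula gives 0, F = 0 ✓
  p=0, q=0, r=0, s=1, t=0: formula gives 1, F = 1 ✓
  p=0, q=0, r=0, s=1, t=1: formula gives 1, F = 1 ✓
  …and likewise for the remaining 28 rows.
Every row agrees, so the formula is equivalent.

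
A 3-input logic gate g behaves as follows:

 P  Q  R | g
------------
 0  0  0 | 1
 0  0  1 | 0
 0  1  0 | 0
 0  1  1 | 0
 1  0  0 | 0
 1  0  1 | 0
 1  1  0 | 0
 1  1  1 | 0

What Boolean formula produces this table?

g(P, Q, R) = NOT ((P OR Q) OR R)

The output is 1 only when every input is 0 — NOR of all inputs.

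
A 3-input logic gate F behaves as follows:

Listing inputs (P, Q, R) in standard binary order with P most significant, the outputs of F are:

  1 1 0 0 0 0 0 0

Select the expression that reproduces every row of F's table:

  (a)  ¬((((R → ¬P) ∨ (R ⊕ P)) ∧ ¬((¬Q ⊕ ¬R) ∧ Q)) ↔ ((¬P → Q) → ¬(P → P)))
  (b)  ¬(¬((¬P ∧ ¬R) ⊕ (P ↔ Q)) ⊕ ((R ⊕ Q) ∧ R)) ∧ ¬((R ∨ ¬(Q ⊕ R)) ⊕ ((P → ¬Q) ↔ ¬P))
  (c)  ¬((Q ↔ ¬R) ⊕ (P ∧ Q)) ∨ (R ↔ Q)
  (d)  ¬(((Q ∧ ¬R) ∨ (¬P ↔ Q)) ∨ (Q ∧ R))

d

(a) disagrees with F on (0,0,0) (formula → 0, table → 1); rule it out.
(b) disagrees with F on (0,0,0) (formula → 0, table → 1); rule it out.
(c) disagrees with F on (0,0,1) (formula → 0, table → 1); rule it out.
(d) is the remaining candidate, and it agrees with F on all 8 inputs.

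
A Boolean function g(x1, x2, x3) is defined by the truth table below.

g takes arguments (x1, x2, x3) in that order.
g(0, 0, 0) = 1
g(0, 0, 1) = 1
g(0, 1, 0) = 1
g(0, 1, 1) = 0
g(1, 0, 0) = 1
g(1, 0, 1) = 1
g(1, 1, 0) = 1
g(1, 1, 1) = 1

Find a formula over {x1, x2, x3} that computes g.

Only row (0,1,1) gives 0. So g is 1 everywhere except there — the complement of the minterm ¬x1·x2·x3.

g(x1, x2, x3) = NOT ((NOT x1 AND x2) AND x3)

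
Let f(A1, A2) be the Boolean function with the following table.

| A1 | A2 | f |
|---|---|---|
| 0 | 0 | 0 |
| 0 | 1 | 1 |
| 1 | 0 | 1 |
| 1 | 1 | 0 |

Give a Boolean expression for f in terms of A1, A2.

The 1-rows are (0,1), (1,0). Each contributes one minterm — ¬A1·A2; A1·¬A2 — and their disjunction is a sum-of-products form of f.

f(A1, A2) = (NOT A1 AND A2) OR (A1 AND NOT A2)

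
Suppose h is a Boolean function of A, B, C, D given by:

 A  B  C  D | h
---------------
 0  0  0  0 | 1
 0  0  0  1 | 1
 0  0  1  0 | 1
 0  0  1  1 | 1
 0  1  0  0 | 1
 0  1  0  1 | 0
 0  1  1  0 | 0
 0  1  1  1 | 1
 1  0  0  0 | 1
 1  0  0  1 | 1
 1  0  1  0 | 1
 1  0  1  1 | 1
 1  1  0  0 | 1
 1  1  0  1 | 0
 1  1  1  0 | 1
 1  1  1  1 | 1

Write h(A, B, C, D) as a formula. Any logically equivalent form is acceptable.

The 0-rows are (0,1,0,1), (0,1,1,0), (1,1,0,1). Take each as a conjunction (¬A·B·¬C·D, ¬A·B·C·¬D, A·B·¬C·D), form their disjunction, and complement — that gives a formula that is 1 everywhere h is.

h(A, B, C, D) = ¬(((((¬A ∧ B) ∧ ¬C) ∧ D) ∨ (((¬A ∧ B) ∧ C) ∧ ¬D)) ∨ (((A ∧ B) ∧ ¬C) ∧ D))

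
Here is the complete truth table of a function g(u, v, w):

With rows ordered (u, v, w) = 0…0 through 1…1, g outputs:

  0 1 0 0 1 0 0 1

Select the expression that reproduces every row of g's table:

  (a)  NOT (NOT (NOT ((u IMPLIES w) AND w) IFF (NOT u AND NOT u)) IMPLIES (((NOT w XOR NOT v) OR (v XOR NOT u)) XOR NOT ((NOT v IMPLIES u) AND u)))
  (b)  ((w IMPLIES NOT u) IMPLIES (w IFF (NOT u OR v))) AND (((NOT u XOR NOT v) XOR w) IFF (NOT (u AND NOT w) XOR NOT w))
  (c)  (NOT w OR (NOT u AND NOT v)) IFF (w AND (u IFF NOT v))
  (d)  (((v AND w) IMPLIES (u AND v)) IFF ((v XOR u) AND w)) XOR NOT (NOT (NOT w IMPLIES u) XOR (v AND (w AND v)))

b

(a) fails at (1,1,1): the formula yields 0, g is 1.
(c) fails at (0,0,1): the formula yields 0, g is 1.
(d) fails at (1,1,0): the formula yields 1, g is 0.
(b) is the remaining candidate, and it agrees with g on all 8 inputs.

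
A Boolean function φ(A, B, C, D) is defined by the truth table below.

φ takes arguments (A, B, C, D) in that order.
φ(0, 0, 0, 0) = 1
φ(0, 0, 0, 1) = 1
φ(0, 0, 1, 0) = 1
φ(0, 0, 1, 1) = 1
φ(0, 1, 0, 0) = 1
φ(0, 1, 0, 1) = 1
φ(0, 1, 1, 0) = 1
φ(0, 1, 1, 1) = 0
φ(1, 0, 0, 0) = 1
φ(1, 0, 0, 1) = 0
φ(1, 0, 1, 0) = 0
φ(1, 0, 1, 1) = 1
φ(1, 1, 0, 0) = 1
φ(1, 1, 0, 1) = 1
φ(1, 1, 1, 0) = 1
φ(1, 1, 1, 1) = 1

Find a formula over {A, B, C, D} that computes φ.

φ(A, B, C, D) = NOT (((((NOT A AND B) AND C) AND D) OR (((A AND NOT B) AND NOT C) AND D)) OR (((A AND NOT B) AND C) AND NOT D))

The 0-rows are (0,1,1,1), (1,0,0,1), (1,0,1,0). Take each as a conjunction (¬A·B·C·D, A·¬B·¬C·D, A·¬B·C·¬D), form their disjunction, and complement — that gives a formula that is 1 everywhere φ is.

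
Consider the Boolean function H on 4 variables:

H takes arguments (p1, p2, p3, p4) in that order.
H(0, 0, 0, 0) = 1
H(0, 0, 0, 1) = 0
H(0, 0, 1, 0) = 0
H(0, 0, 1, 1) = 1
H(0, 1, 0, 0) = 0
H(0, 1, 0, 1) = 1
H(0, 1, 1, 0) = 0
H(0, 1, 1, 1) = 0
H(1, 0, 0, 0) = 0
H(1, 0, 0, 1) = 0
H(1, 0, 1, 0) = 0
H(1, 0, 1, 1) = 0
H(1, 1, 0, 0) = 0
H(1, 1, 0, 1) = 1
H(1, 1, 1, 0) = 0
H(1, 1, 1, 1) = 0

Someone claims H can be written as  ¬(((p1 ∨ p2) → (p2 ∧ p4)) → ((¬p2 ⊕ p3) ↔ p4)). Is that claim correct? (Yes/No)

Yes

Check the formula against H row by row:
  p1=0, p2=0, p3=0, p4=0: formula gives 1, H = 1 ✓
  p1=0, p2=0, p3=0, p4=1: formula gives 0, H = 0 ✓
  p1=0, p2=0, p3=1, p4=0: formula gives 0, H = 0 ✓
  p1=0, p2=0, p3=1, p4=1: formula gives 1, H = 1 ✓
  … (the remaining 12 rows also agree.)
No disagreement on any input; they are logically equivalent.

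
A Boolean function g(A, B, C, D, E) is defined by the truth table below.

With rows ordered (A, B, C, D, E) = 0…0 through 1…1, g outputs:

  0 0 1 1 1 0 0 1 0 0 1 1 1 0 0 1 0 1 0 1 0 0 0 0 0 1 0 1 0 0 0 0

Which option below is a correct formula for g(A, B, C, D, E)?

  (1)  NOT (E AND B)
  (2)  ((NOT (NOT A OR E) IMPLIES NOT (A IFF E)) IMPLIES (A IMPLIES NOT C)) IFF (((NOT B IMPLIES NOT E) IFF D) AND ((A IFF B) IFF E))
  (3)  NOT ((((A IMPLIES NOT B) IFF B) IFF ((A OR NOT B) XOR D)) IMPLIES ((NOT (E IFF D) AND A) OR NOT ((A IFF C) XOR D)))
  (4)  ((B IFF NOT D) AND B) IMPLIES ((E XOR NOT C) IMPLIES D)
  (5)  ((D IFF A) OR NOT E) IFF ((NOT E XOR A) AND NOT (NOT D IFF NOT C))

5

(1): at (0,0,0,0,0) it gives 1, but g = 0 — eliminated.
(2): at (0,0,0,0,1) it gives 1, but g = 0 — eliminated.
(3): at (0,0,0,1,0) it gives 0, but g = 1 — eliminated.
(4): at (0,0,0,0,0) it gives 1, but g = 0 — eliminated.
That leaves (5). Evaluating it on every row reproduces the table of g exactly.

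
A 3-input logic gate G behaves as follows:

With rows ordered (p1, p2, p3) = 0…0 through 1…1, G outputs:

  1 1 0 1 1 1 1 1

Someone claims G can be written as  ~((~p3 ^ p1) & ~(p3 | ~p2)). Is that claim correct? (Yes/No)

Yes

Test each input against both G and the formula:
  p1=0, p2=0, p3=0: formula gives 1, G = 1 ✓
  p1=0, p2=0, p3=1: formula gives 1, G = 1 ✓
  p1=0, p2=1, p3=0: formula gives 0, G = 0 ✓
  p1=0, p2=1, p3=1: formula gives 1, G = 1 ✓
  p1=1, p2=0, p3=0: formula gives 1, G = 1 ✓
  …and likewise for the remaining 3 rows.
Every row agrees, so the formula is equivalent.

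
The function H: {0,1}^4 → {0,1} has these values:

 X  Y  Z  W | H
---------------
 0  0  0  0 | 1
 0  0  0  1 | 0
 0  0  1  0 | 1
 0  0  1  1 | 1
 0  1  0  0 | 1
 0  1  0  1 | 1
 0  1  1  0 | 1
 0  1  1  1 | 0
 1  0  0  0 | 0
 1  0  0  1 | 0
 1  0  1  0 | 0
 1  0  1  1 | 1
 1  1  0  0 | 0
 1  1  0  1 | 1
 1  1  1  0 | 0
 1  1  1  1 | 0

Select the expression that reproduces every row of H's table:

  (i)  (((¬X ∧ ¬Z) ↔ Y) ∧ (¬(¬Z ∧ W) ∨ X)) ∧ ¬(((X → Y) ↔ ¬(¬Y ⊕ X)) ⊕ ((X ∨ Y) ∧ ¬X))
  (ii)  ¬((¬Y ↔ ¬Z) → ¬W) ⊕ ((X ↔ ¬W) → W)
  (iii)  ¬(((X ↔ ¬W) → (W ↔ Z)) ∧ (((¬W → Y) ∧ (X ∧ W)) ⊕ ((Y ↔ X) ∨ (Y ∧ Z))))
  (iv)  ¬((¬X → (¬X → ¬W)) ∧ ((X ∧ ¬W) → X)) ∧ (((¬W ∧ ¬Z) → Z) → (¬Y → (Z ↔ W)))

(i) fails at (0,0,0,0): the formula yields 0, H is 1.
(iii) fails at (0,0,0,0): the formula yields 0, H is 1.
(iv) fails at (0,0,0,0): the formula yields 0, H is 1.
Only (ii) survives; checking it on all 16 rows confirms it matches H.

ii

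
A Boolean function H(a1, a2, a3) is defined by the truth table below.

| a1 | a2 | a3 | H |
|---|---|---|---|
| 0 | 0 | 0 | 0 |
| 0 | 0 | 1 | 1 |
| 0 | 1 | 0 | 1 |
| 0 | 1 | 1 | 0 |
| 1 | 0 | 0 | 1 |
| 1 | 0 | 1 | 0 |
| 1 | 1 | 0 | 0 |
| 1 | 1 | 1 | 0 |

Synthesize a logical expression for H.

Collect the rows where H=1 — (0,0,1), (0,1,0), (1,0,0) — and write one minterm per row: ¬a1·¬a2·a3, ¬a1·a2·¬a3, a1·¬a2·¬a3. Their union (logical OR) reproduces the table exactly.

H(a1, a2, a3) = (((NOT a1 AND NOT a2) AND a3) OR ((NOT a1 AND a2) AND NOT a3)) OR ((a1 AND NOT a2) AND NOT a3)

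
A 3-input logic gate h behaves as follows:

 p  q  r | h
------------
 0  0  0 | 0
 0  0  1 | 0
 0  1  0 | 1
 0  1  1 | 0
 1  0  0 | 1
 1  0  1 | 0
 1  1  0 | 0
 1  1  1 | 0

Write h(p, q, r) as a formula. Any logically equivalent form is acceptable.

The 1-rows are (0,1,0), (1,0,0). Each contributes one minterm — ¬p·q·¬r; p·¬q·¬r — and their disjunction is a sum-of-products form of h.

h(p, q, r) = ((¬p ∧ q) ∧ ¬r) ∨ ((p ∧ ¬q) ∧ ¬r)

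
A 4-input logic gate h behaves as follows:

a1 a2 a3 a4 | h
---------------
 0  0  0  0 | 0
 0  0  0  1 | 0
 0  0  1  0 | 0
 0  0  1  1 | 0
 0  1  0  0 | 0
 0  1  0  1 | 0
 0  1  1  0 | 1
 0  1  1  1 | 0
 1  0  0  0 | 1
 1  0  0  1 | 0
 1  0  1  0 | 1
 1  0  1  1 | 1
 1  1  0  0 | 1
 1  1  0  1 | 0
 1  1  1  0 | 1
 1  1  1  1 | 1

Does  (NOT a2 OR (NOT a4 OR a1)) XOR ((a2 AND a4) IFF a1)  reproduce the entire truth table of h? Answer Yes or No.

Check the formula against h row by row:
  a1=0, a2=0, a3=0, a4=0: formula gives 0, h = 0 ✓
  a1=0, a2=0, a3=0, a4=1: formula gives 0, h = 0 ✓
  a1=0, a2=0, a3=1, a4=0: formula gives 0, h = 0 ✓
  a1=0, a2=0, a3=1, a4=1: formula gives 0, h = 0 ✓
  …
  a1=0, a2=1, a3=1, a4=0: formula gives 0, but h = 1 ✗
A single disagreement suffices: at (0,1,1,0) they differ, so the formula does not compute h.

No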